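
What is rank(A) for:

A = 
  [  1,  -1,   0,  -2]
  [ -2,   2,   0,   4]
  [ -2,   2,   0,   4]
rank(A) = 1

Row reduce:
R2 → R2 + (2)·R1
R3 → R3 + (2)·R1
REF = 
  [  1,  -1,   0,  -2]
  [  0,   0,   0,   0]
  [  0,   0,   0,   0]
Pivot columns: 1 → 1 pivot.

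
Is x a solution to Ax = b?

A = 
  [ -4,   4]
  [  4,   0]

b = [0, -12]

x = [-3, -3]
Yes

Ax = [0, -12] = b ✓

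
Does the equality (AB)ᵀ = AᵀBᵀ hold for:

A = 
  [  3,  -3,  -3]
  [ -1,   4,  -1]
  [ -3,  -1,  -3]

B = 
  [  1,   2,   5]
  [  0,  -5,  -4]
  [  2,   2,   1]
No

(AB)ᵀ = 
  [ -3,  -3,  -9]
  [ 15, -24,  -7]
  [ 24, -22, -14]

AᵀBᵀ = 
  [-14,  17,   1]
  [  0, -16,   1]
  [-20,  17, -11]

The two matrices differ, so (AB)ᵀ ≠ AᵀBᵀ in general. The correct identity is (AB)ᵀ = BᵀAᵀ.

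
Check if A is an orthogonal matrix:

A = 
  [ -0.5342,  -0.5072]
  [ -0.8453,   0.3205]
No

AᵀA = 
  [  0.9999,   0]
  [  0,   0.3600]
≠ I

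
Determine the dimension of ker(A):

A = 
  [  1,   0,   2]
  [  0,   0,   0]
nullity(A) = 2

Row reduce:
(no row operations needed)
REF = 
  [  1,   0,   2]
  [  0,   0,   0]
Pivot columns: 1 → 1 pivot.
rank(A) = 1, so nullity(A) = 3 - 1 = 2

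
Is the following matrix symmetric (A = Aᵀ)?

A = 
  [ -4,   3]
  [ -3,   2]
No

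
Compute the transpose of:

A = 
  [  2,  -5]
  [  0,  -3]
Aᵀ = 
  [  2,   0]
  [ -5,  -3]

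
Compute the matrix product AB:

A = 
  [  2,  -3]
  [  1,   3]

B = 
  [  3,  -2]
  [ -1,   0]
AB = 
  [  9,  -4]
  [  0,  -2]

A is 2×2 and B is 2×2, so AB is 2×2. Each entry is (row of A)·(column of B):
AB[1,1] = (2)(3) + (-3)(-1) = 9
AB[1,2] = (2)(-2) + (-3)(0) = -4
AB[2,1] = (1)(3) + (3)(-1) = 0
AB[2,2] = (1)(-2) + (3)(0) = -2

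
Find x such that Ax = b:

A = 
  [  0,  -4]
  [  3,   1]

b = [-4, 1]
x = [0, 1]

Row reduce the augmented matrix [A|b]:
Swap R1 ↔ R2
REF = 
  [  3,   1,   1]
  [  0,  -4,  -4]

Back-substitution:
x₂ = (-4) / (-4) = 1
x₁ = (1 - (1)(1)) / 3 = 0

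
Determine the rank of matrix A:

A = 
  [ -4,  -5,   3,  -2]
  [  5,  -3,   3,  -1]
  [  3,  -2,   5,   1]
Row reduce:
R2 → R2 + (5/4)·R1
R3 → R3 + (3/4)·R1
R3 → R3 - (23/37)·R2
REF = 
  [    -4,     -5,      3,     -2]
  [     0,  -37/4,   27/4,   -7/2]
  [     0,      0, 113/37,  62/37]
Pivot columns: 1, 2, 3 → 3 pivots.

rank(A) = 3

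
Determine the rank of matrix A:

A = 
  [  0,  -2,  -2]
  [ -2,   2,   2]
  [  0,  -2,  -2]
Row reduce:
Swap R1 ↔ R2
R3 → R3 - (1)·R2
REF = 
  [ -2,   2,   2]
  [  0,  -2,  -2]
  [  0,   0,   0]
Pivot columns: 1, 2 → 2 pivots.

rank(A) = 2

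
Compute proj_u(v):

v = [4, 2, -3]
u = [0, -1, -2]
proj_u(v) = [0, -4/5, -8/5]

v·u = (4)(0) + (2)(-1) + (-3)(-2) = 4
u·u = (0)² + (-1)² + (-2)² = 5
proj_u(v) = (v·u / u·u) × u = (4/5) × u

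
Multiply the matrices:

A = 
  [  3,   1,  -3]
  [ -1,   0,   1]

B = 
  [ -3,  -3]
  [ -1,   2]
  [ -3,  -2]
AB = 
  [ -1,  -1]
  [  0,   1]

A is 2×3 and B is 3×2, so AB is 2×2. Each entry is (row of A)·(column of B):
AB[1,1] = (3)(-3) + (1)(-1) + (-3)(-3) = -1
AB[1,2] = (3)(-3) + (1)(2) + (-3)(-2) = -1
AB[2,1] = (-1)(-3) + (0)(-1) + (1)(-3) = 0
AB[2,2] = (-1)(-3) + (0)(2) + (1)(-2) = 1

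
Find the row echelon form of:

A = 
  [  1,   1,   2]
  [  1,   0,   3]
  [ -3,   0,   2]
Row operations:
R2 → R2 - (1)·R1
R3 → R3 + (3)·R1
R3 → R3 + (3)·R2

Resulting echelon form:
REF = 
  [  1,   1,   2]
  [  0,  -1,   1]
  [  0,   0,  11]

Rank = 3 (number of non-zero pivot rows).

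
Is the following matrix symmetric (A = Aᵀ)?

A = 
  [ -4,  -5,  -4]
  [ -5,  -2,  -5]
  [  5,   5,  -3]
No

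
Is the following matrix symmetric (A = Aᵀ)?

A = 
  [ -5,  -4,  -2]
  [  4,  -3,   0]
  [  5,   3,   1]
No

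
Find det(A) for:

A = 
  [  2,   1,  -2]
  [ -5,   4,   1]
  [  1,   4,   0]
41

Cofactor expansion along row 1:
det(A) = (2)·((4)(0) - (1)(4)) - (1)·((-5)(0) - (1)(1)) + (-2)·((-5)(4) - (4)(1))
  = (2)(-4) - (1)(-1) + (-2)(-24)
  = 41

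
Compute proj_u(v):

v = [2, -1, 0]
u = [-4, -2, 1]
proj_u(v) = [8/7, 4/7, -2/7]

v·u = (2)(-4) + (-1)(-2) + (0)(1) = -6
u·u = (-4)² + (-2)² + (1)² = 21
proj_u(v) = (v·u / u·u) × u = (-6/21) × u = (-2/7) × u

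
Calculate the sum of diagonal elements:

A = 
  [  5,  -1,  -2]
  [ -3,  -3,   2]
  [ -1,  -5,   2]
4

tr(A) = 5 + -3 + 2 = 4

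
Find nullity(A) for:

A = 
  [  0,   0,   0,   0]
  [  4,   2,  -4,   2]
nullity(A) = 3

Row reduce:
Swap R1 ↔ R2
REF = 
  [  4,   2,  -4,   2]
  [  0,   0,   0,   0]
Pivot columns: 1 → 1 pivot.
rank(A) = 1, so nullity(A) = 4 - 1 = 3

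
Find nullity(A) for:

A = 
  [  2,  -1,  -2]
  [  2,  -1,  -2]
nullity(A) = 2

Row reduce:
R2 → R2 - (1)·R1
REF = 
  [  2,  -1,  -2]
  [  0,   0,   0]
Pivot columns: 1 → 1 pivot.
rank(A) = 1, so nullity(A) = 3 - 1 = 2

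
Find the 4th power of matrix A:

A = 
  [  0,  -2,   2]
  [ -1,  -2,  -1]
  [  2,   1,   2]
A² = A·A:
A²[1,1] = (0)(0) + (-2)(-1) + (2)(2) = 6
A²[1,2] = (0)(-2) + (-2)(-2) + (2)(1) = 6
A²[1,3] = (0)(2) + (-2)(-1) + (2)(2) = 6
A²[2,1] = (-1)(0) + (-2)(-1) + (-1)(2) = 0
A²[2,2] = (-1)(-2) + (-2)(-2) + (-1)(1) = 5
A²[2,3] = (-1)(2) + (-2)(-1) + (-1)(2) = -2
A²[3,1] = (2)(0) + (1)(-1) + (2)(2) = 3
A²[3,2] = (2)(-2) + (1)(-2) + (2)(1) = -4
A²[3,3] = (2)(2) + (1)(-1) + (2)(2) = 7
A² = 
  [  6,   6,   6]
  [  0,   5,  -2]
  [  3,  -4,   7]

A^3 = A^2·A:
A^3[1,1] = (6)(0) + (6)(-1) + (6)(2) = 6
A^3[1,2] = (6)(-2) + (6)(-2) + (6)(1) = -18
A^3[1,3] = (6)(2) + (6)(-1) + (6)(2) = 18
A^3[2,1] = (0)(0) + (5)(-1) + (-2)(2) = -9
A^3[2,2] = (0)(-2) + (5)(-2) + (-2)(1) = -12
A^3[2,3] = (0)(2) + (5)(-1) + (-2)(2) = -9
A^3[3,1] = (3)(0) + (-4)(-1) + (7)(2) = 18
A^3[3,2] = (3)(-2) + (-4)(-2) + (7)(1) = 9
A^3[3,3] = (3)(2) + (-4)(-1) + (7)(2) = 24
A^3 = 
  [  6, -18,  18]
  [ -9, -12,  -9]
  [ 18,   9,  24]

A^4 = A^3·A:
A^4[1,1] = (6)(0) + (-18)(-1) + (18)(2) = 54
A^4[1,2] = (6)(-2) + (-18)(-2) + (18)(1) = 42
A^4[1,3] = (6)(2) + (-18)(-1) + (18)(2) = 66
A^4[2,1] = (-9)(0) + (-12)(-1) + (-9)(2) = -6
A^4[2,2] = (-9)(-2) + (-12)(-2) + (-9)(1) = 33
A^4[2,3] = (-9)(2) + (-12)(-1) + (-9)(2) = -24
A^4[3,1] = (18)(0) + (9)(-1) + (24)(2) = 39
A^4[3,2] = (18)(-2) + (9)(-2) + (24)(1) = -30
A^4[3,3] = (18)(2) + (9)(-1) + (24)(2) = 75
A^4 = 
  [ 54,  42,  66]
  [ -6,  33, -24]
  [ 39, -30,  75]

Therefore
A^4 = 
  [ 54,  42,  66]
  [ -6,  33, -24]
  [ 39, -30,  75]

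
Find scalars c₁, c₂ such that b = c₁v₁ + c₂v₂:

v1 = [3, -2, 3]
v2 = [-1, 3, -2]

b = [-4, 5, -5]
c1 = -1, c2 = 1

b = -1·v1 + 1·v2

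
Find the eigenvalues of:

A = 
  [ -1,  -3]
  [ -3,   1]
λ = √10, -√10  (≈ 3.162, -3.162)

tr(A) = 0, det(A) = -10
Characteristic polynomial: λ² - tr(A)λ + det(A) = λ² - 10
λ² - 10 = 0  ⇒  λ = (0 ± √((0)² - 4·(-10)))/2 = (0 ± √(40))/2
  = √10,  -√10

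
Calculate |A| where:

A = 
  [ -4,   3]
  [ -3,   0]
For a 2×2 matrix, det = ad - bc = (-4)(0) - (3)(-3) = 9

det(A) = 9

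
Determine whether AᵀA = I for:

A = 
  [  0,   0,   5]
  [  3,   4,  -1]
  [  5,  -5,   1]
No

AᵀA = 
  [ 34, -13,   2]
  [-13,  41,  -9]
  [  2,  -9,  27]
≠ I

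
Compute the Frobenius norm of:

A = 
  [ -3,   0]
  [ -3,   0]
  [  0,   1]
||A||_F = 4.359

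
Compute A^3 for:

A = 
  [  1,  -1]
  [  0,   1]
A² = A·A:
A²[1,1] = (1)(1) + (-1)(0) = 1
A²[1,2] = (1)(-1) + (-1)(1) = -2
A²[2,1] = (0)(1) + (1)(0) = 0
A²[2,2] = (0)(-1) + (1)(1) = 1
A² = 
  [  1,  -2]
  [  0,   1]

A^3 = A^2·A:
A^3[1,1] = (1)(1) + (-2)(0) = 1
A^3[1,2] = (1)(-1) + (-2)(1) = -3
A^3[2,1] = (0)(1) + (1)(0) = 0
A^3[2,2] = (0)(-1) + (1)(1) = 1
A^3 = 
  [  1,  -3]
  [  0,   1]

Therefore
A^3 = 
  [  1,  -3]
  [  0,   1]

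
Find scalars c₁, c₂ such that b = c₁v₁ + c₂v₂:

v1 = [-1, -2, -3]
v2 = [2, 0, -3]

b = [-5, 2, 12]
c1 = -1, c2 = -3

b = -1·v1 + -3·v2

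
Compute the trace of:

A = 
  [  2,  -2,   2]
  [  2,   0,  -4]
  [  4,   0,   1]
3

tr(A) = 2 + 0 + 1 = 3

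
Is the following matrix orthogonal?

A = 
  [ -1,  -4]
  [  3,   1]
No

AᵀA = 
  [ 10,   7]
  [  7,  17]
≠ I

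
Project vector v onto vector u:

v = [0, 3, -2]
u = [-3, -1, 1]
proj_u(v) = [15/11, 5/11, -5/11]

v·u = (0)(-3) + (3)(-1) + (-2)(1) = -5
u·u = (-3)² + (-1)² + (1)² = 11
proj_u(v) = (v·u / u·u) × u = (-5/11) × u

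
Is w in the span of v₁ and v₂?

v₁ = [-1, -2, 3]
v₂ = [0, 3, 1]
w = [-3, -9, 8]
Yes

Form the augmented matrix and row-reduce:
[v₁|v₂|w] = 
  [ -1,   0,  -3]
  [ -2,   3,  -9]
  [  3,   1,   8]
R2 → R2 - (2)·R1
R3 → R3 + (3)·R1
R3 → R3 - (1/3)·R2
REF = 
  [ -1,   0,  -3]
  [  0,   3,  -3]
  [  0,   0,   0]

No row of the form [0 0 | nonzero], so the system is consistent. Back-substitution gives c₁ = 3, c₂ = -1: w = (3)·v₁ + (-1)·v₂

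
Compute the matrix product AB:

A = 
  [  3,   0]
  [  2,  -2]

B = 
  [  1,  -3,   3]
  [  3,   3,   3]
AB = 
  [  3,  -9,   9]
  [ -4, -12,   0]

A is 2×2 and B is 2×3, so AB is 2×3. Each entry is (row of A)·(column of B):
AB[1,1] = (3)(1) + (0)(3) = 3
AB[1,2] = (3)(-3) + (0)(3) = -9
AB[1,3] = (3)(3) + (0)(3) = 9
AB[2,1] = (2)(1) + (-2)(3) = -4
AB[2,2] = (2)(-3) + (-2)(3) = -12
AB[2,3] = (2)(3) + (-2)(3) = 0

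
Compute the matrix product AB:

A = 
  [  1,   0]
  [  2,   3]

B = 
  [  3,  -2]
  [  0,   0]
AB = 
  [  3,  -2]
  [  6,  -4]

A is 2×2 and B is 2×2, so AB is 2×2. Each entry is (row of A)·(column of B):
AB[1,1] = (1)(3) + (0)(0) = 3
AB[1,2] = (1)(-2) + (0)(0) = -2
AB[2,1] = (2)(3) + (3)(0) = 6
AB[2,2] = (2)(-2) + (3)(0) = -4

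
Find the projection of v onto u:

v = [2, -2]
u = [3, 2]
v·u = (2)(3) + (-2)(2) = 2
u·u = (3)² + (2)² = 13
proj_u(v) = (v·u / u·u) × u = (2/13) × u

proj_u(v) = [6/13, 4/13]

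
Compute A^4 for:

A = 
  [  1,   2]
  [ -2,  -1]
A² = A·A:
A²[1,1] = (1)(1) + (2)(-2) = -3
A²[1,2] = (1)(2) + (2)(-1) = 0
A²[2,1] = (-2)(1) + (-1)(-2) = 0
A²[2,2] = (-2)(2) + (-1)(-1) = -3
A² = 
  [ -3,   0]
  [  0,  -3]

A^3 = A^2·A:
A^3[1,1] = (-3)(1) + (0)(-2) = -3
A^3[1,2] = (-3)(2) + (0)(-1) = -6
A^3[2,1] = (0)(1) + (-3)(-2) = 6
A^3[2,2] = (0)(2) + (-3)(-1) = 3
A^3 = 
  [ -3,  -6]
  [  6,   3]

A^4 = A^3·A:
A^4[1,1] = (-3)(1) + (-6)(-2) = 9
A^4[1,2] = (-3)(2) + (-6)(-1) = 0
A^4[2,1] = (6)(1) + (3)(-2) = 0
A^4[2,2] = (6)(2) + (3)(-1) = 9
A^4 = 
  [  9,   0]
  [  0,   9]

Therefore
A^4 = 
  [  9,   0]
  [  0,   9]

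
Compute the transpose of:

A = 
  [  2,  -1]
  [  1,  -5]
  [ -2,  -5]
Aᵀ = 
  [  2,   1,  -2]
  [ -1,  -5,  -5]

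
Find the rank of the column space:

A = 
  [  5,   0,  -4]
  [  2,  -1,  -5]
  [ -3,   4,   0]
Row reduce:
R2 → R2 - (2/5)·R1
R3 → R3 + (3/5)·R1
R3 → R3 + (4)·R2
REF = 
  [    5,     0,    -4]
  [    0,    -1, -17/5]
  [    0,     0,   -16]
Pivot columns: 1, 2, 3 → 3 pivots.
dim(Col(A)) = number of pivot columns = 3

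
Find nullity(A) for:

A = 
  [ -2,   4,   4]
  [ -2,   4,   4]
nullity(A) = 2

Row reduce:
R2 → R2 - (1)·R1
REF = 
  [ -2,   4,   4]
  [  0,   0,   0]
Pivot columns: 1 → 1 pivot.
rank(A) = 1, so nullity(A) = 3 - 1 = 2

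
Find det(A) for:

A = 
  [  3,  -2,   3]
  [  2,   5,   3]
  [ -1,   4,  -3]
-48

Cofactor expansion along row 1:
det(A) = (3)·((5)(-3) - (3)(4)) - (-2)·((2)(-3) - (3)(-1)) + (3)·((2)(4) - (5)(-1))
  = (3)(-27) - (-2)(-3) + (3)(13)
  = -48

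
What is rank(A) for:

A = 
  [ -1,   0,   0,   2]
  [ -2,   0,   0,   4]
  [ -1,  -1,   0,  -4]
Row reduce:
R2 → R2 - (2)·R1
R3 → R3 - (1)·R1
Swap R2 ↔ R3
REF = 
  [ -1,   0,   0,   2]
  [  0,  -1,   0,  -6]
  [  0,   0,   0,   0]
Pivot columns: 1, 2 → 2 pivots.

rank(A) = 2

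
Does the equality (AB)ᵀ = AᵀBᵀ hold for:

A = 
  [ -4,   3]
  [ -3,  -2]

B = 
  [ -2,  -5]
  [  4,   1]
No

(AB)ᵀ = 
  [ 20,  -2]
  [ 23,  13]

AᵀBᵀ = 
  [ 23, -19]
  [  4,  10]

The two matrices differ, so (AB)ᵀ ≠ AᵀBᵀ in general. The correct identity is (AB)ᵀ = BᵀAᵀ.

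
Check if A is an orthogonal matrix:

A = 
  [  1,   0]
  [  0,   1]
Yes

AᵀA = 
  [  1,   0]
  [  0,   1]
= I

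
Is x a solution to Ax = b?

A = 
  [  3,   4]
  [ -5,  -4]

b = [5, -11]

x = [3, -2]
No

Ax = [1, -7] ≠ b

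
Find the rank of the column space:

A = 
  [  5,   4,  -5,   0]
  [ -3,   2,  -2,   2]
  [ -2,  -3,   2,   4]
dim(Col(A)) = 3

Row reduce:
R2 → R2 + (3/5)·R1
R3 → R3 + (2/5)·R1
R3 → R3 + (7/22)·R2
REF = 
  [     5,      4,     -5,      0]
  [     0,   22/5,     -5,      2]
  [     0,      0, -35/22,  51/11]
Pivot columns: 1, 2, 3 → 3 pivots.
dim(Col(A)) = number of pivot columns = 3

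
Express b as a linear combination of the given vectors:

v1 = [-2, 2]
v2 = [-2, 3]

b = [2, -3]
c1 = 0, c2 = -1

b = 0·v1 + -1·v2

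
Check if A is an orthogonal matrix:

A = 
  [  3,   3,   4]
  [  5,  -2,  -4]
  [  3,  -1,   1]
No

AᵀA = 
  [ 43,  -4,  -5]
  [ -4,  14,  19]
  [ -5,  19,  33]
≠ I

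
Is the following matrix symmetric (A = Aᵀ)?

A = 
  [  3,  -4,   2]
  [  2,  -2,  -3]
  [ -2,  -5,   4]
No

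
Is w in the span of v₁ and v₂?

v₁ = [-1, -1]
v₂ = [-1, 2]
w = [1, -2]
Yes

Form the augmented matrix and row-reduce:
[v₁|v₂|w] = 
  [ -1,  -1,   1]
  [ -1,   2,  -2]
R2 → R2 - (1)·R1
REF = 
  [ -1,  -1,   1]
  [  0,   3,  -3]

No row of the form [0 0 | nonzero], so the system is consistent. Back-substitution gives c₁ = 0, c₂ = -1: w = (0)·v₁ + (-1)·v₂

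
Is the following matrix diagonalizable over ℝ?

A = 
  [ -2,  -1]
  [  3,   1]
No

tr(A) = -1, det(A) = 1
Characteristic polynomial: λ² - tr(A)λ + det(A) = λ² + λ + 1
λ² + λ + 1 = 0  ⇒  λ = (-1 ± √((1)² - 4·(1)))/2 = (-1 ± √(-3))/2
  = (-1 + i√3)/2,  (-1 - i√3)/2
Eigenvalues: (-1 + i√3)/2, (-1 - i√3)/2  (≈ -0.5 + 0.866i, -0.5 - 0.866i)
Has complex eigenvalues (not diagonalizable over ℝ).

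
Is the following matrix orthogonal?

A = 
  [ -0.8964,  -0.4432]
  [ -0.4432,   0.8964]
Yes

AᵀA = 
  [  1,   0]
  [  0,   1]
≈ I (equal to I up to the 4-dp rounding of the entries)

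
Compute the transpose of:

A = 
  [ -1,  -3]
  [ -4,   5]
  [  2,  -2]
Aᵀ = 
  [ -1,  -4,   2]
  [ -3,   5,  -2]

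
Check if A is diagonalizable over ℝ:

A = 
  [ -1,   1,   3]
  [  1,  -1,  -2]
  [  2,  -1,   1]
Yes

Characteristic polynomial: det(λI - A) = λ³ + λ² - 10λ - 1
By the rational root theorem any rational root is an integer dividing 1; none of those is a root, so p(λ) has no rational roots and hence (being an irreducible cubic) no repeated roots.
Discriminant of the cubic: Δ = 4257
Δ > 0 ⇒ three distinct real eigenvalues: λ ≈ -3.659, -0.09911, 2.758
Three distinct real eigenvalues, so A has 3 independent eigenvectors.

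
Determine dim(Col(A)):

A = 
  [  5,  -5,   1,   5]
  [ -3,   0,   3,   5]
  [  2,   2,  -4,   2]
dim(Col(A)) = 3

Row reduce:
R2 → R2 + (3/5)·R1
R3 → R3 - (2/5)·R1
R3 → R3 + (4/3)·R2
REF = 
  [   5,   -5,    1,    5]
  [   0,   -3, 18/5,    8]
  [   0,    0,  2/5, 32/3]
Pivot columns: 1, 2, 3 → 3 pivots.
dim(Col(A)) = number of pivot columns = 3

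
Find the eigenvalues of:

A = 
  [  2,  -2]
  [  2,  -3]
tr(A) = -1, det(A) = -2
Characteristic polynomial: λ² - tr(A)λ + det(A) = λ² + λ - 2
λ² + λ - 2 = (λ + 2)(λ - 1)

λ = 1, -2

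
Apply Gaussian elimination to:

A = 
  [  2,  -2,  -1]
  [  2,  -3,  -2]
Row operations:
R2 → R2 - (1)·R1

Resulting echelon form:
REF = 
  [  2,  -2,  -1]
  [  0,  -1,  -1]

Rank = 2 (number of non-zero pivot rows).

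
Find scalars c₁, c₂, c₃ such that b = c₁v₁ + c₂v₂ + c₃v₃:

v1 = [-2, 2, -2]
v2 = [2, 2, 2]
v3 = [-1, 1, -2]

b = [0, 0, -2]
c1 = -1, c2 = 0, c3 = 2

b = -1·v1 + 0·v2 + 2·v3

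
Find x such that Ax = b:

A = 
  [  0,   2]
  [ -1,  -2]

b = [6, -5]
Row reduce the augmented matrix [A|b]:
Swap R1 ↔ R2
REF = 
  [ -1,  -2,  -5]
  [  0,   2,   6]

Back-substitution:
x₂ = 6 / 2 = 3
x₁ = (-5 - (-2)(3)) / (-1) = -1

x = [-1, 3]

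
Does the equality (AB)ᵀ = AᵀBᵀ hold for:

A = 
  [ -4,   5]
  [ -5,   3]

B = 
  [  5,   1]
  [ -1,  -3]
No

(AB)ᵀ = 
  [-25, -28]
  [-19, -14]

AᵀBᵀ = 
  [-25,  19]
  [ 28, -14]

The two matrices differ, so (AB)ᵀ ≠ AᵀBᵀ in general. The correct identity is (AB)ᵀ = BᵀAᵀ.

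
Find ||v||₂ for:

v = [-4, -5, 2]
6.708

||v||₂ = √((-4)² + (-5)² + (2)²) = √45 = 6.708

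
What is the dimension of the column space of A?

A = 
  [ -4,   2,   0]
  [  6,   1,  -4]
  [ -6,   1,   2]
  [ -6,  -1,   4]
Row reduce:
R2 → R2 + (3/2)·R1
R3 → R3 - (3/2)·R1
R4 → R4 - (3/2)·R1
R3 → R3 + (1/2)·R2
R4 → R4 + (1)·R2
REF = 
  [ -4,   2,   0]
  [  0,   4,  -4]
  [  0,   0,   0]
  [  0,   0,   0]
Pivot columns: 1, 2 → 2 pivots.
dim(Col(A)) = number of pivot columns = 2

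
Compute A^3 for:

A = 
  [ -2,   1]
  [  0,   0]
A² = A·A:
A²[1,1] = (-2)(-2) + (1)(0) = 4
A²[1,2] = (-2)(1) + (1)(0) = -2
A²[2,1] = (0)(-2) + (0)(0) = 0
A²[2,2] = (0)(1) + (0)(0) = 0
A² = 
  [  4,  -2]
  [  0,   0]

A^3 = A^2·A:
A^3[1,1] = (4)(-2) + (-2)(0) = -8
A^3[1,2] = (4)(1) + (-2)(0) = 4
A^3[2,1] = (0)(-2) + (0)(0) = 0
A^3[2,2] = (0)(1) + (0)(0) = 0
A^3 = 
  [ -8,   4]
  [  0,   0]

Therefore
A^3 = 
  [ -8,   4]
  [  0,   0]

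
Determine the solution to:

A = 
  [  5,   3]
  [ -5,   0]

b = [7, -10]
x = [2, -1]

Row reduce the augmented matrix [A|b]:
R2 → R2 + (1)·R1
REF = 
  [  5,   3,   7]
  [  0,   3,  -3]

Back-substitution:
x₂ = (-3) / 3 = -1
x₁ = (7 - (3)(-1)) / 5 = 2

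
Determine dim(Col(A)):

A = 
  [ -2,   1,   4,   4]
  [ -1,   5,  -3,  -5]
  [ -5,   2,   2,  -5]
Row reduce:
R2 → R2 - (1/2)·R1
R3 → R3 - (5/2)·R1
R3 → R3 + (1/9)·R2
REF = 
  [    -2,      1,      4,      4]
  [     0,    9/2,     -5,     -7]
  [     0,      0,  -77/9, -142/9]
Pivot columns: 1, 2, 3 → 3 pivots.
dim(Col(A)) = number of pivot columns = 3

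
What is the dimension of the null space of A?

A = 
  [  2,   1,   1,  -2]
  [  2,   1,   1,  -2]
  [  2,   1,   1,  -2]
nullity(A) = 3

Row reduce:
R2 → R2 - (1)·R1
R3 → R3 - (1)·R1
REF = 
  [  2,   1,   1,  -2]
  [  0,   0,   0,   0]
  [  0,   0,   0,   0]
Pivot columns: 1 → 1 pivot.
rank(A) = 1, so nullity(A) = 4 - 1 = 3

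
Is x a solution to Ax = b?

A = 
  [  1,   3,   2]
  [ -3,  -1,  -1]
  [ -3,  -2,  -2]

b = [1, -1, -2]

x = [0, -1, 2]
Yes

Ax = [1, -1, -2] = b ✓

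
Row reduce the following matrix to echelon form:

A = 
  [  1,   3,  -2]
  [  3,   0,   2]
Row operations:
R2 → R2 - (3)·R1

Resulting echelon form:
REF = 
  [  1,   3,  -2]
  [  0,  -9,   8]

Rank = 2 (number of non-zero pivot rows).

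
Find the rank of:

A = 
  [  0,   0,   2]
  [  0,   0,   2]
rank(A) = 1

Row reduce:
R2 → R2 - (1)·R1
REF = 
  [  0,   0,   2]
  [  0,   0,   0]
Pivot columns: 3 → 1 pivot.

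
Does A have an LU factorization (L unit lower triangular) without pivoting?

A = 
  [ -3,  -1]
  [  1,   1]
Yes.
A[1,1] = -3 ≠ 0, so Gaussian elimination proceeds without a row swap: multiplier ℓ₂₁ = (1)/(-3) = -1/3, and U[2,2] = 1 - (-1/3)(-1) = 2/3.
L = 
  [   1,    0]
  [-1/3,    1]
U = 
  [ -3,  -1]
  [  0, 2/3]
Check row 2 of LU: [(-1/3)(-3), (-1/3)(-1) + (2/3)] = [1, 1] = row 2 of A ✓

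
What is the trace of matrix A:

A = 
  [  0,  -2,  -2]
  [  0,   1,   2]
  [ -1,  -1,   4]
5

tr(A) = 0 + 1 + 4 = 5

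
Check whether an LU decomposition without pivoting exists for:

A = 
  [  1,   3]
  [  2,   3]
Yes.
A[1,1] = 1 ≠ 0, so Gaussian elimination proceeds without a row swap: multiplier ℓ₂₁ = (2)/(1) = 2, and U[2,2] = 3 - (2)(3) = -3.
L = 
  [  1,   0]
  [  2,   1]
U = 
  [  1,   3]
  [  0,  -3]
Check row 2 of LU: [(2)(1), (2)(3) + (-3)] = [2, 3] = row 2 of A ✓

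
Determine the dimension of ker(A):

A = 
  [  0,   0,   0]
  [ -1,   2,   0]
nullity(A) = 2

Row reduce:
Swap R1 ↔ R2
REF = 
  [ -1,   2,   0]
  [  0,   0,   0]
Pivot columns: 1 → 1 pivot.
rank(A) = 1, so nullity(A) = 3 - 1 = 2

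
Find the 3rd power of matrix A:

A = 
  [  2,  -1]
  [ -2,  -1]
A^3 = 
  [ 14,  -5]
  [-10,  -1]

A² = A·A:
A²[1,1] = (2)(2) + (-1)(-2) = 6
A²[1,2] = (2)(-1) + (-1)(-1) = -1
A²[2,1] = (-2)(2) + (-1)(-2) = -2
A²[2,2] = (-2)(-1) + (-1)(-1) = 3
A² = 
  [  6,  -1]
  [ -2,   3]

A^3 = A^2·A:
A^3[1,1] = (6)(2) + (-1)(-2) = 14
A^3[1,2] = (6)(-1) + (-1)(-1) = -5
A^3[2,1] = (-2)(2) + (3)(-2) = -10
A^3[2,2] = (-2)(-1) + (3)(-1) = -1
A^3 = 
  [ 14,  -5]
  [-10,  -1]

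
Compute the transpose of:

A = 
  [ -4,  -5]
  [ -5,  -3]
Aᵀ = 
  [ -4,  -5]
  [ -5,  -3]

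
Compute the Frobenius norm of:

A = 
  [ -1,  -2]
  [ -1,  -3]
||A||_F = 3.873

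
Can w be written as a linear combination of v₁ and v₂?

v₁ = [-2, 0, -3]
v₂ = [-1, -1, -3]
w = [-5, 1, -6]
Yes

Form the augmented matrix and row-reduce:
[v₁|v₂|w] = 
  [ -2,  -1,  -5]
  [  0,  -1,   1]
  [ -3,  -3,  -6]
R3 → R3 - (3/2)·R1
R3 → R3 - (3/2)·R2
REF = 
  [ -2,  -1,  -5]
  [  0,  -1,   1]
  [  0,   0,   0]

No row of the form [0 0 | nonzero], so the system is consistent. Back-substitution gives c₁ = 3, c₂ = -1: w = (3)·v₁ + (-1)·v₂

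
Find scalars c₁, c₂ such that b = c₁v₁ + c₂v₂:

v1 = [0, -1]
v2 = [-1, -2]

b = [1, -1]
c1 = 3, c2 = -1

b = 3·v1 + -1·v2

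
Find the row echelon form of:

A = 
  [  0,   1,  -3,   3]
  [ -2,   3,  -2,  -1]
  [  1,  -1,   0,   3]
Row operations:
Swap R1 ↔ R2
R3 → R3 + (1/2)·R1
R3 → R3 - (1/2)·R2

Resulting echelon form:
REF = 
  [ -2,   3,  -2,  -1]
  [  0,   1,  -3,   3]
  [  0,   0, 1/2,   1]

Rank = 3 (number of non-zero pivot rows).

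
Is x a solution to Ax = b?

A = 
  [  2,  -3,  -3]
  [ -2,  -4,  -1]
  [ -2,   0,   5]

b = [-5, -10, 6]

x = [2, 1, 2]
Yes

Ax = [-5, -10, 6] = b ✓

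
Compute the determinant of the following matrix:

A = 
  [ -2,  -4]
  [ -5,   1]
For a 2×2 matrix, det = ad - bc = (-2)(1) - (-4)(-5) = -22

det(A) = -22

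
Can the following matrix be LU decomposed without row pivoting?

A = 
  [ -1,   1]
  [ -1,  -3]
Yes.
A[1,1] = -1 ≠ 0, so Gaussian elimination proceeds without a row swap: multiplier ℓ₂₁ = (-1)/(-1) = 1, and U[2,2] = -3 - (1)(1) = -4.
L = 
  [  1,   0]
  [  1,   1]
U = 
  [ -1,   1]
  [  0,  -4]
Check row 2 of LU: [(1)(-1), (1)(1) + (-4)] = [-1, -3] = row 2 of A ✓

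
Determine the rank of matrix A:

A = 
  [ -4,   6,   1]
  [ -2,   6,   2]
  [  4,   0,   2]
rank(A) = 2

Row reduce:
R2 → R2 - (1/2)·R1
R3 → R3 + (1)·R1
R3 → R3 - (2)·R2
REF = 
  [ -4,   6,   1]
  [  0,   3, 3/2]
  [  0,   0,   0]
Pivot columns: 1, 2 → 2 pivots.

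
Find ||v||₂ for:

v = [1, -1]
1.414

||v||₂ = √((1)² + (-1)²) = √2 = 1.414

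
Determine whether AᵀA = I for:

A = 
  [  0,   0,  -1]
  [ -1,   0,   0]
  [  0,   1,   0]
Yes

AᵀA = 
  [  1,   0,   0]
  [  0,   1,   0]
  [  0,   0,   1]
= I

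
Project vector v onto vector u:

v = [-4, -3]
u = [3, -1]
proj_u(v) = [-27/10, 9/10]

v·u = (-4)(3) + (-3)(-1) = -9
u·u = (3)² + (-1)² = 10
proj_u(v) = (v·u / u·u) × u = (-9/10) × u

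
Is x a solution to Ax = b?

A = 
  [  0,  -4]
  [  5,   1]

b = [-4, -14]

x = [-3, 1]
Yes

Ax = [-4, -14] = b ✓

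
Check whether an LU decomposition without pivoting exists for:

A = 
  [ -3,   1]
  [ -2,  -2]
Yes.
A[1,1] = -3 ≠ 0, so Gaussian elimination proceeds without a row swap: multiplier ℓ₂₁ = (-2)/(-3) = 2/3, and U[2,2] = -2 - (2/3)(1) = -8/3.
L = 
  [  1,   0]
  [2/3,   1]
U = 
  [  -3,    1]
  [   0, -8/3]
Check row 2 of LU: [(2/3)(-3), (2/3)(1) + (-8/3)] = [-2, -2] = row 2 of A ✓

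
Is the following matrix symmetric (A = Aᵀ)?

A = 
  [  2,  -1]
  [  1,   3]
No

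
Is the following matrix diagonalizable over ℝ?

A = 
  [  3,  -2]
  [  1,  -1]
Yes

tr(A) = 2, det(A) = -1
Characteristic polynomial: λ² - tr(A)λ + det(A) = λ² - 2λ - 1
λ² - 2λ - 1 = 0  ⇒  λ = (2 ± √((-2)² - 4·(-1)))/2 = (2 ± √(8))/2
  = 1 + √2,  1 - √2
Eigenvalues: 1 + √2, 1 - √2  (≈ 2.414, -0.4142)
The two irrational eigenvalues are distinct (simple), so each has alg. mult. = geom. mult. = 1.
Sum of geometric multiplicities equals n, so A has n independent eigenvectors.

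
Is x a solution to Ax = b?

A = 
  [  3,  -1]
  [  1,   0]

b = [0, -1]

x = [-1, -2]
No

Ax = [-1, -1] ≠ b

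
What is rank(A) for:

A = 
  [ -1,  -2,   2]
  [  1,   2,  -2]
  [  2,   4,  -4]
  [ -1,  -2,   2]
rank(A) = 1

Row reduce:
R2 → R2 + (1)·R1
R3 → R3 + (2)·R1
R4 → R4 - (1)·R1
REF = 
  [ -1,  -2,   2]
  [  0,   0,   0]
  [  0,   0,   0]
  [  0,   0,   0]
Pivot columns: 1 → 1 pivot.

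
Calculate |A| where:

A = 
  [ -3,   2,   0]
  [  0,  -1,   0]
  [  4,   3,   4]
Cofactor expansion along row 1:
det(A) = (-3)·((-1)(4) - (0)(3)) - (2)·((0)(4) - (0)(4)) + (0)·((0)(3) - (-1)(4))
  = (-3)(-4) - (2)(0) + (0)(4)
  = 12

det(A) = 12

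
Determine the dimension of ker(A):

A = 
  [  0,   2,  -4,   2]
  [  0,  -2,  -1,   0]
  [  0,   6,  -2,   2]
nullity(A) = 2

Row reduce:
R2 → R2 + (1)·R1
R3 → R3 - (3)·R1
R3 → R3 + (2)·R2
REF = 
  [  0,   2,  -4,   2]
  [  0,   0,  -5,   2]
  [  0,   0,   0,   0]
Pivot columns: 2, 3 → 2 pivots.
rank(A) = 2, so nullity(A) = 4 - 2 = 2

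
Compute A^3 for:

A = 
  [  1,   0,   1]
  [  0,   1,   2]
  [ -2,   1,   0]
A^3 = 
  [ -3,   2,   1]
  [ -8,   5,   2]
  [ -2,   1,   0]

A² = A·A:
A²[1,1] = (1)(1) + (0)(0) + (1)(-2) = -1
A²[1,2] = (1)(0) + (0)(1) + (1)(1) = 1
A²[1,3] = (1)(1) + (0)(2) + (1)(0) = 1
A²[2,1] = (0)(1) + (1)(0) + (2)(-2) = -4
A²[2,2] = (0)(0) + (1)(1) + (2)(1) = 3
A²[2,3] = (0)(1) + (1)(2) + (2)(0) = 2
A²[3,1] = (-2)(1) + (1)(0) + (0)(-2) = -2
A²[3,2] = (-2)(0) + (1)(1) + (0)(1) = 1
A²[3,3] = (-2)(1) + (1)(2) + (0)(0) = 0
A² = 
  [ -1,   1,   1]
  [ -4,   3,   2]
  [ -2,   1,   0]

A^3 = A^2·A:
A^3[1,1] = (-1)(1) + (1)(0) + (1)(-2) = -3
A^3[1,2] = (-1)(0) + (1)(1) + (1)(1) = 2
A^3[1,3] = (-1)(1) + (1)(2) + (1)(0) = 1
A^3[2,1] = (-4)(1) + (3)(0) + (2)(-2) = -8
A^3[2,2] = (-4)(0) + (3)(1) + (2)(1) = 5
A^3[2,3] = (-4)(1) + (3)(2) + (2)(0) = 2
A^3[3,1] = (-2)(1) + (1)(0) + (0)(-2) = -2
A^3[3,2] = (-2)(0) + (1)(1) + (0)(1) = 1
A^3[3,3] = (-2)(1) + (1)(2) + (0)(0) = 0
A^3 = 
  [ -3,   2,   1]
  [ -8,   5,   2]
  [ -2,   1,   0]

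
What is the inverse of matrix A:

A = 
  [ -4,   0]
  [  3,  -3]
det(A) = (-4)(-3) - (0)(3) = 12
For a 2×2 matrix, A⁻¹ = (1/det(A)) · [[d, -b], [-c, a]]
    = (1/12) · [[-3, 0], [-3, -4]]

A⁻¹ = 
  [-1/4,    0]
  [-1/4, -1/3]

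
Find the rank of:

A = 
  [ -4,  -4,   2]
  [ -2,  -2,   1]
Row reduce:
R2 → R2 - (1/2)·R1
REF = 
  [ -4,  -4,   2]
  [  0,   0,   0]
Pivot columns: 1 → 1 pivot.

rank(A) = 1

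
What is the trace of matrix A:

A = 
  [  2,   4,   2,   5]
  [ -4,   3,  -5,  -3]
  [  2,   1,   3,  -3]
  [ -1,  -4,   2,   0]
8

tr(A) = 2 + 3 + 3 + 0 = 8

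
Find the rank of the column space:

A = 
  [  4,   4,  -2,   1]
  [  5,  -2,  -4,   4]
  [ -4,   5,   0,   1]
dim(Col(A)) = 3

Row reduce:
R2 → R2 - (5/4)·R1
R3 → R3 + (1)·R1
R3 → R3 + (9/7)·R2
REF = 
  [     4,      4,     -2,      1]
  [     0,     -7,   -3/2,   11/4]
  [     0,      0, -55/14, 155/28]
Pivot columns: 1, 2, 3 → 3 pivots.
dim(Col(A)) = number of pivot columns = 3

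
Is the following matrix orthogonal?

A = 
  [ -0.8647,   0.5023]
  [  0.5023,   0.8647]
Yes

AᵀA = 
  [  1,   0]
  [  0,   1]
≈ I (equal to I up to the 4-dp rounding of the entries)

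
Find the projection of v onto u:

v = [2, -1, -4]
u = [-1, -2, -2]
proj_u(v) = [-8/9, -16/9, -16/9]

v·u = (2)(-1) + (-1)(-2) + (-4)(-2) = 8
u·u = (-1)² + (-2)² + (-2)² = 9
proj_u(v) = (v·u / u·u) × u = (8/9) × u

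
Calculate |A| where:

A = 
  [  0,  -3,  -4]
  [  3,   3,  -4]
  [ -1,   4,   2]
Cofactor expansion along row 1:
det(A) = (0)·((3)(2) - (-4)(4)) - (-3)·((3)(2) - (-4)(-1)) + (-4)·((3)(4) - (3)(-1))
  = (0)(22) - (-3)(2) + (-4)(15)
  = -54

det(A) = -54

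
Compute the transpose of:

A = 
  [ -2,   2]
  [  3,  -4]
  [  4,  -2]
Aᵀ = 
  [ -2,   3,   4]
  [  2,  -4,  -2]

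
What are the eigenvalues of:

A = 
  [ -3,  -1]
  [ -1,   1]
tr(A) = -2, det(A) = -4
Characteristic polynomial: λ² - tr(A)λ + det(A) = λ² + 2λ - 4
λ² + 2λ - 4 = 0  ⇒  λ = (-2 ± √((2)² - 4·(-4)))/2 = (-2 ± √(20))/2
  = -1 + √5,  -1 - √5

λ = -1 + √5, -1 - √5  (≈ 1.236, -3.236)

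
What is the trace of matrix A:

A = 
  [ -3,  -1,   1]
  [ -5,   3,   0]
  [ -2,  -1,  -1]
-1

tr(A) = -3 + 3 + -1 = -1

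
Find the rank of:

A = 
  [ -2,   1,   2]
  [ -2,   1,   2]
Row reduce:
R2 → R2 - (1)·R1
REF = 
  [ -2,   1,   2]
  [  0,   0,   0]
Pivot columns: 1 → 1 pivot.

rank(A) = 1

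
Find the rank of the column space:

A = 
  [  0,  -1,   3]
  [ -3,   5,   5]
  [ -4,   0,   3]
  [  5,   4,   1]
Row reduce:
Swap R1 ↔ R2
R3 → R3 - (4/3)·R1
R4 → R4 + (5/3)·R1
R3 → R3 - (20/3)·R2
R4 → R4 + (37/3)·R2
R4 → R4 + (139/71)·R3
REF = 
  [   -3,     5,     5]
  [    0,    -1,     3]
  [    0,     0, -71/3]
  [    0,     0,     0]
Pivot columns: 1, 2, 3 → 3 pivots.
dim(Col(A)) = number of pivot columns = 3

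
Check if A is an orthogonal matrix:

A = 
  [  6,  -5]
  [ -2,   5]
No

AᵀA = 
  [ 40, -40]
  [-40,  50]
≠ I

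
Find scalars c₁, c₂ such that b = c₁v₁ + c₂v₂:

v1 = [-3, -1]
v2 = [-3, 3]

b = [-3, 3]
c1 = 0, c2 = 1

b = 0·v1 + 1·v2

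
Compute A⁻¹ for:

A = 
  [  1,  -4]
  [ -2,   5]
det(A) = (1)(5) - (-4)(-2) = -3
For a 2×2 matrix, A⁻¹ = (1/det(A)) · [[d, -b], [-c, a]]
    = (-1/3) · [[5, 4], [2, 1]]

A⁻¹ = 
  [-5/3, -4/3]
  [-2/3, -1/3]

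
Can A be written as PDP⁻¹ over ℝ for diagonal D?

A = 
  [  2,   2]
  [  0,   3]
Yes

tr(A) = 5, det(A) = 6
Characteristic polynomial: λ² - tr(A)λ + det(A) = λ² - 5λ + 6
λ² - 5λ + 6 = (λ - 2)(λ - 3)
Eigenvalues: 3, 2
λ=2: alg. mult. = 1, geom. mult. = 2 - rank(A - (2)I) = 2 - 1 = 1
λ=3: alg. mult. = 1, geom. mult. = 2 - rank(A - (3)I) = 2 - 1 = 1
Sum of geometric multiplicities equals n, so A has n independent eigenvectors.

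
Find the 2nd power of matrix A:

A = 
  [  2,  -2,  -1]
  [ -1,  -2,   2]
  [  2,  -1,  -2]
A² = A·A:
A²[1,1] = (2)(2) + (-2)(-1) + (-1)(2) = 4
A²[1,2] = (2)(-2) + (-2)(-2) + (-1)(-1) = 1
A²[1,3] = (2)(-1) + (-2)(2) + (-1)(-2) = -4
A²[2,1] = (-1)(2) + (-2)(-1) + (2)(2) = 4
A²[2,2] = (-1)(-2) + (-2)(-2) + (2)(-1) = 4
A²[2,3] = (-1)(-1) + (-2)(2) + (2)(-2) = -7
A²[3,1] = (2)(2) + (-1)(-1) + (-2)(2) = 1
A²[3,2] = (2)(-2) + (-1)(-2) + (-2)(-1) = 0
A²[3,3] = (2)(-1) + (-1)(2) + (-2)(-2) = 0
A² = 
  [  4,   1,  -4]
  [  4,   4,  -7]
  [  1,   0,   0]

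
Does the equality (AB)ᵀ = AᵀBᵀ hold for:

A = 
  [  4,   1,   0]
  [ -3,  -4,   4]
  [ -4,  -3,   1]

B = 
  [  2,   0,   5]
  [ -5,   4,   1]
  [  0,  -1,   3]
No

(AB)ᵀ = 
  [  3,  14,   7]
  [  4, -20, -13]
  [ 21,  -7, -20]

AᵀBᵀ = 
  [-12, -36,  -9]
  [-13, -24,  -5]
  [  5,  17,  -1]

The two matrices differ, so (AB)ᵀ ≠ AᵀBᵀ in general. The correct identity is (AB)ᵀ = BᵀAᵀ.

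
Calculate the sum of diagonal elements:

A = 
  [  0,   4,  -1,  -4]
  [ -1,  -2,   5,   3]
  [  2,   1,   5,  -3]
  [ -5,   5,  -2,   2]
5

tr(A) = 0 + -2 + 5 + 2 = 5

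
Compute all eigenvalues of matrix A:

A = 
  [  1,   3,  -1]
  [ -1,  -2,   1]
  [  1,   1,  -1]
λ = 0, -1 + i, -1 - i  (≈ 0, -1 + 1i, -1 - 1i)

Characteristic polynomial: det(λI - A) = λ³ + 2λ² + 2λ
The constant term is 0, so λ = 0 is a root: p(λ) = λ(λ² + 2λ + 2)
λ² + 2λ + 2 = 0  ⇒  λ = (-2 ± √((2)² - 4·(2)))/2 = (-2 ± √(-4))/2
  = -1 + i,  -1 - i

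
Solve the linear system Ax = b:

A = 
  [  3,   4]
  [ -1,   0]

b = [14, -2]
Row reduce the augmented matrix [A|b]:
R2 → R2 + (1/3)·R1
REF = 
  [  3,   4,  14]
  [  0, 4/3, 8/3]

Back-substitution:
x₂ = (8/3) / (4/3) = 2
x₁ = (14 - (4)(2)) / 3 = 2

x = [2, 2]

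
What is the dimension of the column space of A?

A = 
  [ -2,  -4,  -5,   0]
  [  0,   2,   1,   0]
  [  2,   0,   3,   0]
dim(Col(A)) = 2

Row reduce:
R3 → R3 + (1)·R1
R3 → R3 + (2)·R2
REF = 
  [ -2,  -4,  -5,   0]
  [  0,   2,   1,   0]
  [  0,   0,   0,   0]
Pivot columns: 1, 2 → 2 pivots.
dim(Col(A)) = number of pivot columns = 2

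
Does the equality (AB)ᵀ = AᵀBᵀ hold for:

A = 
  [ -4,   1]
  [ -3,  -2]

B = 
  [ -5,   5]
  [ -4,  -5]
No

(AB)ᵀ = 
  [ 16,  23]
  [-25,  -5]

AᵀBᵀ = 
  [  5,  31]
  [-15,   6]

The two matrices differ, so (AB)ᵀ ≠ AᵀBᵀ in general. The correct identity is (AB)ᵀ = BᵀAᵀ.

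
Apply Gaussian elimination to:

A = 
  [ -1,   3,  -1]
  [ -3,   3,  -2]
Row operations:
R2 → R2 - (3)·R1

Resulting echelon form:
REF = 
  [ -1,   3,  -1]
  [  0,  -6,   1]

Rank = 2 (number of non-zero pivot rows).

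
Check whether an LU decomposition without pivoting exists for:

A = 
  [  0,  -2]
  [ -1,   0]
No.
A[1,1] = 0 but A[2,1] = -1 ≠ 0. Any LU with L unit lower triangular has (LU)[1,1] = U[1,1] and (LU)[2,1] = L[2,1]·U[1,1]; matching A forces U[1,1] = 0, which then forces (LU)[2,1] = 0 ≠ -1. A row swap (pivoting) is required.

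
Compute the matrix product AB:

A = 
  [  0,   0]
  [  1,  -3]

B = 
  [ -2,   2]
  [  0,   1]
A is 2×2 and B is 2×2, so AB is 2×2. Each entry is (row of A)·(column of B):
AB[1,1] = (0)(-2) + (0)(0) = 0
AB[1,2] = (0)(2) + (0)(1) = 0
AB[2,1] = (1)(-2) + (-3)(0) = -2
AB[2,2] = (1)(2) + (-3)(1) = -1

AB = 
  [  0,   0]
  [ -2,  -1]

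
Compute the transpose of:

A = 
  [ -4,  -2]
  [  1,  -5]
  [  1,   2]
Aᵀ = 
  [ -4,   1,   1]
  [ -2,  -5,   2]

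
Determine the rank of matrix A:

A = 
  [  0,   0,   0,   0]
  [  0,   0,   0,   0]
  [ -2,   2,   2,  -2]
Row reduce:
Swap R1 ↔ R3
REF = 
  [ -2,   2,   2,  -2]
  [  0,   0,   0,   0]
  [  0,   0,   0,   0]
Pivot columns: 1 → 1 pivot.

rank(A) = 1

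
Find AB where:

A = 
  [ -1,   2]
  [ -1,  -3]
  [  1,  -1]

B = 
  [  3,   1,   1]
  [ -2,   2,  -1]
A is 3×2 and B is 2×3, so AB is 3×3. Each entry is (row of A)·(column of B):
AB[1,1] = (-1)(3) + (2)(-2) = -7
AB[1,2] = (-1)(1) + (2)(2) = 3
AB[1,3] = (-1)(1) + (2)(-1) = -3
AB[2,1] = (-1)(3) + (-3)(-2) = 3
AB[2,2] = (-1)(1) + (-3)(2) = -7
AB[2,3] = (-1)(1) + (-3)(-1) = 2
AB[3,1] = (1)(3) + (-1)(-2) = 5
AB[3,2] = (1)(1) + (-1)(2) = -1
AB[3,3] = (1)(1) + (-1)(-1) = 2

AB = 
  [ -7,   3,  -3]
  [  3,  -7,   2]
  [  5,  -1,   2]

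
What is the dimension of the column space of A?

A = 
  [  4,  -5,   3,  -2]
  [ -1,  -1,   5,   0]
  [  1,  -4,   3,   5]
dim(Col(A)) = 3

Row reduce:
R2 → R2 + (1/4)·R1
R3 → R3 - (1/4)·R1
R3 → R3 - (11/9)·R2
REF = 
  [    4,    -5,     3,    -2]
  [    0,  -9/4,  23/4,  -1/2]
  [    0,     0, -43/9,  55/9]
Pivot columns: 1, 2, 3 → 3 pivots.
dim(Col(A)) = number of pivot columns = 3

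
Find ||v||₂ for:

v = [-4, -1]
4.123

||v||₂ = √((-4)² + (-1)²) = √17 = 4.123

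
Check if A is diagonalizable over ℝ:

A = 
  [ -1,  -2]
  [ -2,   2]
Yes

tr(A) = 1, det(A) = -6
Characteristic polynomial: λ² - tr(A)λ + det(A) = λ² - λ - 6
λ² - λ - 6 = (λ + 2)(λ - 3)
Eigenvalues: 3, -2
λ=-2: alg. mult. = 1, geom. mult. = 2 - rank(A - (-2)I) = 2 - 1 = 1
λ=3: alg. mult. = 1, geom. mult. = 2 - rank(A - (3)I) = 2 - 1 = 1
Sum of geometric multiplicities equals n, so A has n independent eigenvectors.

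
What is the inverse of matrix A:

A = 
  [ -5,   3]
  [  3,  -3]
det(A) = (-5)(-3) - (3)(3) = 6
For a 2×2 matrix, A⁻¹ = (1/det(A)) · [[d, -b], [-c, a]]
    = (1/6) · [[-3, -3], [-3, -5]]

A⁻¹ = 
  [-1/2, -1/2]
  [-1/2, -5/6]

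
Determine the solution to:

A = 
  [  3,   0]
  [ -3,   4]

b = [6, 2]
x = [2, 2]

Row reduce the augmented matrix [A|b]:
R2 → R2 + (1)·R1
REF = 
  [  3,   0,   6]
  [  0,   4,   8]

Back-substitution:
x₂ = 8 / 4 = 2
x₁ = (6 - (0)(2)) / 3 = 2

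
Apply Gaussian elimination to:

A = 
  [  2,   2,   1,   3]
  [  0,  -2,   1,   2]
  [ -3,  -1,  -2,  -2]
Row operations:
R3 → R3 + (3/2)·R1
R3 → R3 + (1)·R2

Resulting echelon form:
REF = 
  [  2,   2,   1,   3]
  [  0,  -2,   1,   2]
  [  0,   0, 1/2, 9/2]

Rank = 3 (number of non-zero pivot rows).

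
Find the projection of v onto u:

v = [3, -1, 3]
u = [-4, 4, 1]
proj_u(v) = [52/33, -52/33, -13/33]

v·u = (3)(-4) + (-1)(4) + (3)(1) = -13
u·u = (-4)² + (4)² + (1)² = 33
proj_u(v) = (v·u / u·u) × u = (-13/33) × u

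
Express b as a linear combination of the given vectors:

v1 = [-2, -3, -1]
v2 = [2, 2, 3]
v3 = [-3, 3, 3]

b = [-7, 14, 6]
c1 = -3, c2 = -2, c3 = 3

b = -3·v1 + -2·v2 + 3·v3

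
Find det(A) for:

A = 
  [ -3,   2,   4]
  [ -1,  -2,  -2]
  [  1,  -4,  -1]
36

Cofactor expansion along row 1:
det(A) = (-3)·((-2)(-1) - (-2)(-4)) - (2)·((-1)(-1) - (-2)(1)) + (4)·((-1)(-4) - (-2)(1))
  = (-3)(-6) - (2)(3) + (4)(6)
  = 36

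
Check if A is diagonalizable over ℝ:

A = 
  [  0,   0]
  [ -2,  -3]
Yes

tr(A) = -3, det(A) = 0
Characteristic polynomial: λ² - tr(A)λ + det(A) = λ² + 3λ
λ² + 3λ = λ(λ + 3)
Eigenvalues: 0, -3
λ=-3: alg. mult. = 1, geom. mult. = 2 - rank(A - (-3)I) = 2 - 1 = 1
λ=0: alg. mult. = 1, geom. mult. = 2 - rank(A - (0)I) = 2 - 1 = 1
Sum of geometric multiplicities equals n, so A has n independent eigenvectors.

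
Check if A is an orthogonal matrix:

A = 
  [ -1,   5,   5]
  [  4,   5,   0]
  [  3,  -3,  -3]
No

AᵀA = 
  [ 26,   6, -14]
  [  6,  59,  34]
  [-14,  34,  34]
≠ I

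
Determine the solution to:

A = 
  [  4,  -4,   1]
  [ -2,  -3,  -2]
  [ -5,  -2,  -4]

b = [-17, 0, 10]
x = [-2, 2, -1]

Row reduce the augmented matrix [A|b]:
R2 → R2 + (1/2)·R1
R3 → R3 + (5/4)·R1
R3 → R3 - (7/5)·R2
REF = 
  [     4,     -4,      1,    -17]
  [     0,     -5,   -3/2,  -17/2]
  [     0,      0, -13/20,  13/20]

Back-substitution:
x₃ = (13/20) / (-13/20) = -1
x₂ = (-17/2 - (-3/2)(-1)) / (-5) = 2
x₁ = (-17 - (-4)(2) - (1)(-1)) / 4 = -2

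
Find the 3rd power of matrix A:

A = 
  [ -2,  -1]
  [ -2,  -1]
A^3 = 
  [-18,  -9]
  [-18,  -9]

A² = A·A:
A²[1,1] = (-2)(-2) + (-1)(-2) = 6
A²[1,2] = (-2)(-1) + (-1)(-1) = 3
A²[2,1] = (-2)(-2) + (-1)(-2) = 6
A²[2,2] = (-2)(-1) + (-1)(-1) = 3
A² = 
  [  6,   3]
  [  6,   3]

A^3 = A^2·A:
A^3[1,1] = (6)(-2) + (3)(-2) = -18
A^3[1,2] = (6)(-1) + (3)(-1) = -9
A^3[2,1] = (6)(-2) + (3)(-2) = -18
A^3[2,2] = (6)(-1) + (3)(-1) = -9
A^3 = 
  [-18,  -9]
  [-18,  -9]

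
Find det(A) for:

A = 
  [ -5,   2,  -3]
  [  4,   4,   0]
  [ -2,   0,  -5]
Cofactor expansion along row 1:
det(A) = (-5)·((4)(-5) - (0)(0)) - (2)·((4)(-5) - (0)(-2)) + (-3)·((4)(0) - (4)(-2))
  = (-5)(-20) - (2)(-20) + (-3)(8)
  = 116

det(A) = 116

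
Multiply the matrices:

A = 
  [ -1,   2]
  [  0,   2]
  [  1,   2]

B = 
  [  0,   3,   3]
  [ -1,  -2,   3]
AB = 
  [ -2,  -7,   3]
  [ -2,  -4,   6]
  [ -2,  -1,   9]

A is 3×2 and B is 2×3, so AB is 3×3. Each entry is (row of A)·(column of B):
AB[1,1] = (-1)(0) + (2)(-1) = -2
AB[1,2] = (-1)(3) + (2)(-2) = -7
AB[1,3] = (-1)(3) + (2)(3) = 3
AB[2,1] = (0)(0) + (2)(-1) = -2
AB[2,2] = (0)(3) + (2)(-2) = -4
AB[2,3] = (0)(3) + (2)(3) = 6
AB[3,1] = (1)(0) + (2)(-1) = -2
AB[3,2] = (1)(3) + (2)(-2) = -1
AB[3,3] = (1)(3) + (2)(3) = 9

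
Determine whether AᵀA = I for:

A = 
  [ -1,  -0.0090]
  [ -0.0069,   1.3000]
No

AᵀA = 
  [  1,   0]
  [  0,   1.6901]
≠ I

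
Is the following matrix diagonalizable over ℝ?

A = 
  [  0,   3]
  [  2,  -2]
Yes

tr(A) = -2, det(A) = -6
Characteristic polynomial: λ² - tr(A)λ + det(A) = λ² + 2λ - 6
λ² + 2λ - 6 = 0  ⇒  λ = (-2 ± √((2)² - 4·(-6)))/2 = (-2 ± √(28))/2
  = -1 + √7,  -1 - √7
Eigenvalues: -1 + √7, -1 - √7  (≈ 1.646, -3.646)
The two irrational eigenvalues are distinct (simple), so each has alg. mult. = geom. mult. = 1.
Sum of geometric multiplicities equals n, so A has n independent eigenvectors.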